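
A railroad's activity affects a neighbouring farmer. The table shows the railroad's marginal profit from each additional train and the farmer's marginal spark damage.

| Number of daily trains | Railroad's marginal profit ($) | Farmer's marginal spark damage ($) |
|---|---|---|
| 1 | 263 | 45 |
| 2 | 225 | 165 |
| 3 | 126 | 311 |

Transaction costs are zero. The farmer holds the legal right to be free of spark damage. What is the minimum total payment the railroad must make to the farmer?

$210

Efficient level: marginal profit ≥ marginal spark damage through level 2, so k* = 2.
With the farmer holding the right, the railroad must at least compensate total damage at k*: 45 + 165 = 210.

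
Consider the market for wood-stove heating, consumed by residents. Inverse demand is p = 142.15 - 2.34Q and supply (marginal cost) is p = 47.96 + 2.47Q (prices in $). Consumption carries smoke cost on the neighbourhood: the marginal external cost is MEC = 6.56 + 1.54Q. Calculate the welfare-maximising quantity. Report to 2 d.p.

Social marginal benefit = demand − MEC = 135.59 - 3.88Q.
Set SMB = MC: 135.59 - 3.88Q = 47.96 + 2.47Q → Q* = 13.8000.

Q* = 13.80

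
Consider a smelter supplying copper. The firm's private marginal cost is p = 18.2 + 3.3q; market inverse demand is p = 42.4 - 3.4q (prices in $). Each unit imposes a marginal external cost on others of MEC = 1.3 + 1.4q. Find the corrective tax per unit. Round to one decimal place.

Social marginal cost = private MC + MEC = 19.5 + 4.7q.
Set SMC = demand: 19.5 + 4.7q = 42.4 - 3.4q → q* = 2.8272.
The Pigouvian tax equals MEC at q*: 1.3 + 1.4×2.8272 = 5.2581.

tax = $5.3 per unit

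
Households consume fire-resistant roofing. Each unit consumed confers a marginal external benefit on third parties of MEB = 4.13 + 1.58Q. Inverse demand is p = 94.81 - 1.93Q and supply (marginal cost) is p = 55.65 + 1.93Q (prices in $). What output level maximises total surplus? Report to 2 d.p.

Social marginal benefit = demand + MEB = 98.94 - 0.35Q.
Set SMB = MC: 98.94 - 0.35Q = 55.65 + 1.93Q → Q* = 18.9868.

Q* = 18.99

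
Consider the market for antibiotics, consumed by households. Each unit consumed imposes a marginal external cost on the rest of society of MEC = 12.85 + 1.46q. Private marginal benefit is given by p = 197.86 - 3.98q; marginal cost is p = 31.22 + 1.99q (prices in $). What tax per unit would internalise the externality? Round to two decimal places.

Social marginal benefit = demand − MEC = 185.01 - 5.44q.
Set SMB = MC: 185.01 - 5.44q = 31.22 + 1.99q → q* = 20.6985.
The Pigouvian tax equals MEC at q*: 12.85 + 1.46×20.6985 = 43.0698.

tax = $43.07 per unit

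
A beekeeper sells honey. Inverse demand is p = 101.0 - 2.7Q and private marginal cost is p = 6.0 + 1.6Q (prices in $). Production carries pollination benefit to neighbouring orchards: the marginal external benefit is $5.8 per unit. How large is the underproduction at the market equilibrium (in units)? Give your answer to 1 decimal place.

1.3 units

Market equilibrium (private): 6.0 + 1.6Q = 101.0 - 2.7Q → Q_m = 22.0930.
Social marginal cost = private MC − MEB = 0.2 + 1.6Q.
Set SMC = demand: 0.2 + 1.6Q = 101.0 - 2.7Q → Q* = 23.4419.
Gap = |22.0930 − 23.4419| = 1.3489.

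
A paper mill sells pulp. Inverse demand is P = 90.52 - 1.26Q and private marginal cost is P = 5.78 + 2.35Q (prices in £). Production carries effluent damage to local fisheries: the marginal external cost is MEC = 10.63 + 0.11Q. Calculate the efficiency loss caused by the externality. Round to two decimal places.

Market equilibrium (private): 5.78 + 2.35Q = 90.52 - 1.26Q → Q_m = 23.4737.
Social marginal cost = private MC + MEC = 16.41 + 2.46Q.
Set SMC = demand: 16.41 + 2.46Q = 90.52 - 1.26Q → Q* = 19.9220.
The welfare-loss triangle has base |Q_m − Q*| and height MEC(Q_m) (the vertical gap between SMC and demand is zero at Q* and MEC at Q_m).
DWL = ½ × 3.5517 × 13.2121 = 23.4627.

DWL = £23.46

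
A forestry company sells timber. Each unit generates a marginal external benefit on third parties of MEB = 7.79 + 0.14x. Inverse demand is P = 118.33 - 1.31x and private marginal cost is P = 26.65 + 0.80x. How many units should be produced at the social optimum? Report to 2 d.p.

Social marginal cost = private MC − MEB = 18.86 + 0.66x.
Set SMC = demand: 18.86 + 0.66x = 118.33 - 1.31x → x* = 50.4924.

x* = 50.49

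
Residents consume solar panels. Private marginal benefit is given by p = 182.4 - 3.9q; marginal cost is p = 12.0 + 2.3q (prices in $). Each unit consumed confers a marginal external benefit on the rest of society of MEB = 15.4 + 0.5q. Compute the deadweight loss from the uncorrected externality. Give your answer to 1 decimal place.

DWL = $74.5

Market equilibrium (private): 12.0 + 2.3q = 182.4 - 3.9q → q_m = 27.4839.
Social marginal benefit = demand + MEB = 197.8 - 3.4q.
Set SMB = MC: 197.8 - 3.4q = 12.0 + 2.3q → q* = 32.5965.
The welfare-loss triangle has base |q_m − q*| and height MEB(q_m) (the vertical gap between SMB and MC is zero at q* and MEB at q_m).
DWL = ½ × 5.1126 × 29.1419 = 74.4954.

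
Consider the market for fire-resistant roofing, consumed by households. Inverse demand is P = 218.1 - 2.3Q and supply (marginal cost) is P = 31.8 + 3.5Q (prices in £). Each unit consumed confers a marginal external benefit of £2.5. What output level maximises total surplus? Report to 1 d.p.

Social marginal benefit = demand + MEB = 220.6 - 2.3Q.
Set SMB = MC: 220.6 - 2.3Q = 31.8 + 3.5Q → Q* = 32.5517.

Q* = 32.6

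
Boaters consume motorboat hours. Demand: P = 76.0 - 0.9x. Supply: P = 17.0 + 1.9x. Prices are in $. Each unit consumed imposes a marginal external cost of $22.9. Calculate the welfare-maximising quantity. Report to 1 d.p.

Social marginal benefit = demand − MEC = 53.1 - 0.9x.
Set SMB = MC: 53.1 - 0.9x = 17.0 + 1.9x → x* = 12.8929.

x* = 12.9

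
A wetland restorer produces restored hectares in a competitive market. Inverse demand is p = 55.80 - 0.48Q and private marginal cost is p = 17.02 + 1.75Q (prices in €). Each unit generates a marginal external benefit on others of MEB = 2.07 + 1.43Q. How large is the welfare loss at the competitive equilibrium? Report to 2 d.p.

DWL = €453.53

Market equilibrium (private): 17.02 + 1.75Q = 55.80 - 0.48Q → Q_m = 17.3901.
Social marginal cost = private MC − MEB = 14.95 + 0.32Q.
Set SMC = demand: 14.95 + 0.32Q = 55.80 - 0.48Q → Q* = 51.0625.
Height of the DWL triangle at Q_m is demand(Q_m) − SMC(Q_m) = MEB(Q_m) = 26.9379.
DWL = ½ × 33.6724 × 26.9379 = 453.5319.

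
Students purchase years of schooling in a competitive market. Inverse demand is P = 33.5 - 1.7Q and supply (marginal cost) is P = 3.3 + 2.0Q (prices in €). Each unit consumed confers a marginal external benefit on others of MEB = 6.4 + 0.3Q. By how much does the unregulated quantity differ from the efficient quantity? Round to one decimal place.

Market equilibrium (private): 3.3 + 2.0Q = 33.5 - 1.7Q → Q_m = 8.1622.
Social marginal benefit = demand + MEB = 39.9 - 1.4Q.
Set SMB = MC: 39.9 - 1.4Q = 3.3 + 2.0Q → Q* = 10.7647.
Gap = |8.1622 − 10.7647| = 2.6025.

2.6 units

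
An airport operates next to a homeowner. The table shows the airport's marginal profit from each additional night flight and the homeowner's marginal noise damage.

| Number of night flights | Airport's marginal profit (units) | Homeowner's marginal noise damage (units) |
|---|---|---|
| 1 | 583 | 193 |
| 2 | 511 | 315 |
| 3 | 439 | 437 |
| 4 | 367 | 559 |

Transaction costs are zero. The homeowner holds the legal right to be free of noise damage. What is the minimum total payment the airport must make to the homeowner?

Efficient level: marginal profit ≥ marginal noise damage through level 3, so k* = 3.
With the homeowner holding the right, the airport must at least compensate total damage at k*: 193 + 315 + 437 = 945.

945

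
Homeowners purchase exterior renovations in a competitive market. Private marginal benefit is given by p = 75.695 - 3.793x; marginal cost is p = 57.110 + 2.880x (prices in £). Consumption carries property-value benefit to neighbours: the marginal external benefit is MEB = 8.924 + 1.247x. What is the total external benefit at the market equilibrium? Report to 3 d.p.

£29.691

Market equilibrium (private): 57.110 + 2.880x = 75.695 - 3.793x → x_m = 2.7851.
Total external benefit = ∫₀^{x_m} (8.924 + 1.247x) dx = 8.924×2.7851 + ½×1.247×2.7851² = 29.6906.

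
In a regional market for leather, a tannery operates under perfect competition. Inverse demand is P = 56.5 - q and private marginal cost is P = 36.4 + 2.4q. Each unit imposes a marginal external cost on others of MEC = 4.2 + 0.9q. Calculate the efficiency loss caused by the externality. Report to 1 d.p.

Market equilibrium (private): 36.4 + 2.4q = 56.5 - q → q_m = 5.9118.
Social marginal cost = private MC + MEC = 40.6 + 3.3q.
Set SMC = demand: 40.6 + 3.3q = 56.5 - q → q* = 3.6977.
The welfare-loss triangle has base |q_m − q*| and height MEC(q_m) (the vertical gap between SMC and demand is zero at q* and MEC at q_m).
DWL = ½ × 2.2141 × 9.5206 = 10.5398.

DWL = 10.5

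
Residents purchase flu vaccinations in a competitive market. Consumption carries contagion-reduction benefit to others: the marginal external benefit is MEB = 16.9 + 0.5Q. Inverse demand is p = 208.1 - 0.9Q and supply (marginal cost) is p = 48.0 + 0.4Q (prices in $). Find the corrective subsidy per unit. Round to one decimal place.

Social marginal benefit = demand + MEB = 225.0 - 0.4Q.
Set SMB = MC: 225.0 - 0.4Q = 48.0 + 0.4Q → Q* = 221.2500.
The Pigouvian subsidy equals MEB at Q*: 16.9 + 0.5×221.2500 = 127.5250.

subsidy = $127.5 per unit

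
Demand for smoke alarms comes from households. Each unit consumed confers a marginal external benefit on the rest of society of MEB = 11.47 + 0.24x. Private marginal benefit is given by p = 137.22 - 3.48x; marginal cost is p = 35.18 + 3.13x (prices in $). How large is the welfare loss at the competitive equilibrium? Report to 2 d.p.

Market equilibrium (private): 35.18 + 3.13x = 137.22 - 3.48x → x_m = 15.4372.
Social marginal benefit = demand + MEB = 148.69 - 3.24x.
Set SMB = MC: 148.69 - 3.24x = 35.18 + 3.13x → x* = 17.8195.
The loss is the area between SMB and MC from x* to x_m; with linear curves that's a triangle of height MEB(x_m).
DWL = ½ × 2.3823 × 15.1749 = 18.0756.

DWL = $18.08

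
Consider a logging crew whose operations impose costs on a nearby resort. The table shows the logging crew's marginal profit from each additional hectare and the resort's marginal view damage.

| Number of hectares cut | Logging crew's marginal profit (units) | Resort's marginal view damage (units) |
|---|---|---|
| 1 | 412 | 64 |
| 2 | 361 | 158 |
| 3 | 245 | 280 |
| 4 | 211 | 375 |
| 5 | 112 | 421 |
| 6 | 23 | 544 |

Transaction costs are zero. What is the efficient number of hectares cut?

Bargaining reaches the level where marginal profit last exceeds marginal view damage.
That holds through level 2 (361 ≥ 158) but not at 3 (245 < 280).

2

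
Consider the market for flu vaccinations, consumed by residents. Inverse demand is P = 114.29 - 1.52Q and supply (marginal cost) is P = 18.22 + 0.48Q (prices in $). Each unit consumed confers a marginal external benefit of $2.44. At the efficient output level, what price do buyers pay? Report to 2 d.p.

Social marginal benefit = demand + MEB = 116.73 - 1.52Q.
Set SMB = MC: 116.73 - 1.52Q = 18.22 + 0.48Q → Q* = 49.2550.
Consumer price on the demand curve at Q*: 114.29 − 1.52×49.2550 = 39.4224.

P = $39.42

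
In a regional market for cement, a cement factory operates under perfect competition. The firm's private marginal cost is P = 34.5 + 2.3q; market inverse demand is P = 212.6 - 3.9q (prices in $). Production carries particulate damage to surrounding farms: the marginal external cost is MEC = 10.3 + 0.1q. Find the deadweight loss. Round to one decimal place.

Market equilibrium (private): 34.5 + 2.3q = 212.6 - 3.9q → q_m = 28.7258.
Social marginal cost = private MC + MEC = 44.8 + 2.4q.
Set SMC = demand: 44.8 + 2.4q = 212.6 - 3.9q → q* = 26.6349.
Height of the DWL triangle at q_m is SMC(q_m) − demand(q_m) = MEC(q_m) = 13.1726.
DWL = ½ × 2.0909 × 13.1726 = 13.7713.

DWL = $13.8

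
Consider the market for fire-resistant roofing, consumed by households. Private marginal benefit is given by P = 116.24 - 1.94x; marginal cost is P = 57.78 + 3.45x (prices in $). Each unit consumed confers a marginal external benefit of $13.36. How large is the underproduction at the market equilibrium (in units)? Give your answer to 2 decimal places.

Market equilibrium (private): 57.78 + 3.45x = 116.24 - 1.94x → x_m = 10.8460.
Social marginal benefit = demand + MEB = 129.60 - 1.94x.
Set SMB = MC: 129.60 - 1.94x = 57.78 + 3.45x → x* = 13.3247.
Gap = |10.8460 − 13.3247| = 2.4787.

2.48 units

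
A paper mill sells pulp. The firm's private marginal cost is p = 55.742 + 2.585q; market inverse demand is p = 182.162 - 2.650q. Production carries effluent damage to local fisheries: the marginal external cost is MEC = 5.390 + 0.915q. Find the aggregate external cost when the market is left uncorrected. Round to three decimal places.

Market equilibrium (private): 55.742 + 2.585q = 182.162 - 2.650q → q_m = 24.1490.
Total external cost = ∫₀^{q_m} (5.390 + 0.915q) dq = 5.390×24.1490 + ½×0.915×24.1490² = 396.9653.

396.965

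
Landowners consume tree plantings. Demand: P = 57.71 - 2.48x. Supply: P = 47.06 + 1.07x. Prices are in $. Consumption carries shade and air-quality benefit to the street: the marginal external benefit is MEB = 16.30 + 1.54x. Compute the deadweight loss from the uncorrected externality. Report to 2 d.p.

DWL = $108.87

Market equilibrium (private): 47.06 + 1.07x = 57.71 - 2.48x → x_m = 3.0000.
Social marginal benefit = demand + MEB = 74.01 - 0.94x.
Set SMB = MC: 74.01 - 0.94x = 47.06 + 1.07x → x* = 13.4080.
The welfare-loss triangle has base |x_m − x*| and height MEB(x_m) (the vertical gap between SMB and MC is zero at x* and MEB at x_m).
DWL = ½ × 10.4080 × 20.9200 = 108.8677.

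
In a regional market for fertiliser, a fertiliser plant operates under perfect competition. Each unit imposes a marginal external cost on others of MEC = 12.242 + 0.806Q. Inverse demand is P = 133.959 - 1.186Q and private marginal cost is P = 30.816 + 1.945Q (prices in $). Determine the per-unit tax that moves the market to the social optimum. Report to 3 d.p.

Social marginal cost = private MC + MEC = 43.058 + 2.751Q.
Set SMC = demand: 43.058 + 2.751Q = 133.959 - 1.186Q → Q* = 23.0889.
The Pigouvian tax equals MEC at Q*: 12.242 + 0.806×23.0889 = 30.8517.

tax = $30.852 per unit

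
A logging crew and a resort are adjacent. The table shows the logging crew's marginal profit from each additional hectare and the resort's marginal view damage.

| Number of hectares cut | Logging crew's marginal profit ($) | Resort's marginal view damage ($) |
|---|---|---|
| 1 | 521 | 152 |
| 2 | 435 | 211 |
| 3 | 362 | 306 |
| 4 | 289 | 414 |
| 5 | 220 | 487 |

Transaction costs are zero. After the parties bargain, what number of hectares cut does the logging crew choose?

3

Bargaining reaches the level where marginal profit last exceeds marginal view damage.
That holds through level 3 (362 ≥ 306) but not at 4 (289 < 414).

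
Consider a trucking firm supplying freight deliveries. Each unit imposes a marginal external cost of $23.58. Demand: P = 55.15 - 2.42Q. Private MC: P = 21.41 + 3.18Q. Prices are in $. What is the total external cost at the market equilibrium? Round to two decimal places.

$142.07

Market equilibrium (private): 21.41 + 3.18Q = 55.15 - 2.42Q → Q_m = 6.0250.
Total external cost = MEC × Q_m = 23.58 × 6.0250 = 142.0695.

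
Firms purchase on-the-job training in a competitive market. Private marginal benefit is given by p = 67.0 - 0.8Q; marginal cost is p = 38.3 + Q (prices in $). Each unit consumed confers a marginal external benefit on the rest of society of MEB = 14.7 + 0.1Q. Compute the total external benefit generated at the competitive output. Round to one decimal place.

$247.1

Market equilibrium (private): 38.3 + Q = 67.0 - 0.8Q → Q_m = 15.9444.
Total external benefit = ∫₀^{Q_m} (14.7 + 0.1Q) dQ = 14.7×15.9444 + ½×0.1×15.9444² = 247.0939.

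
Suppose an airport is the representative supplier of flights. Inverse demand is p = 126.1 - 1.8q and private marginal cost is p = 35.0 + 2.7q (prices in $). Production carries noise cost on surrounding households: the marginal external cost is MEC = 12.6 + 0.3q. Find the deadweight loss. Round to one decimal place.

DWL = $36.3

Market equilibrium (private): 35.0 + 2.7q = 126.1 - 1.8q → q_m = 20.2444.
Social marginal cost = private MC + MEC = 47.6 + 3.0q.
Set SMC = demand: 47.6 + 3.0q = 126.1 - 1.8q → q* = 16.3542.
The welfare-loss triangle has base |q_m − q*| and height MEC(q_m) (the vertical gap between SMC and demand is zero at q* and MEC at q_m).
DWL = ½ × 3.8902 × 18.6733 = 36.3214.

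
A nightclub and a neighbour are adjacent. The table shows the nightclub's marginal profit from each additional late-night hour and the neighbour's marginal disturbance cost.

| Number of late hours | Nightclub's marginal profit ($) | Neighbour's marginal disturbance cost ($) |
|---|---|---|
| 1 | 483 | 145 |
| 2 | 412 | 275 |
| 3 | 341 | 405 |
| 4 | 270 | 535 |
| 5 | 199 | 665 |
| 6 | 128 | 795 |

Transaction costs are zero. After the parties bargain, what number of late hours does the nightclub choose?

2

Bargaining reaches the level where marginal profit last exceeds marginal disturbance cost.
That holds through level 2 (412 ≥ 275) but not at 3 (341 < 405).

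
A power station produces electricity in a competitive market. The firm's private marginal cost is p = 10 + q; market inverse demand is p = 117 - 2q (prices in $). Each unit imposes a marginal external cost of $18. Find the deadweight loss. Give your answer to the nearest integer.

DWL = $54

Market equilibrium (private): 10 + q = 117 - 2q → q_m = 35.6667.
Social marginal cost = private MC + MEC = 28 + q.
Set SMC = demand: 28 + q = 117 - 2q → q* = 29.6667.
Between q* and q_m the wedge SMC − demand runs linearly from 0 to MEC(q_m), so the loss is a triangle.
DWL = ½ × 6.0000 × 18.0000 = 54.0000.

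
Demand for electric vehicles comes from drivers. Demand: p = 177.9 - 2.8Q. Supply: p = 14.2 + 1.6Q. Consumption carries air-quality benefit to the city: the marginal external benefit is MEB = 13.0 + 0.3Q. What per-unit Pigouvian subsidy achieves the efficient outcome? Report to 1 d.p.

Social marginal benefit = demand + MEB = 190.9 - 2.5Q.
Set SMB = MC: 190.9 - 2.5Q = 14.2 + 1.6Q → Q* = 43.0976.
The Pigouvian subsidy equals MEB at Q*: 13.0 + 0.3×43.0976 = 25.9293.

subsidy = 25.9 per unit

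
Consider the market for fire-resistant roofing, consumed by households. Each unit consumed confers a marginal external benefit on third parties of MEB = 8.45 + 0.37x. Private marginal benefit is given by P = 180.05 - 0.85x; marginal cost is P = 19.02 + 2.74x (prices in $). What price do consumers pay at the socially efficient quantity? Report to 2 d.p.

Social marginal benefit = demand + MEB = 188.50 - 0.48x.
Set SMB = MC: 188.50 - 0.48x = 19.02 + 2.74x → x* = 52.6335.
Consumer price on the demand curve at x*: 180.05 − 0.85×52.6335 = 135.3115.

P = $135.31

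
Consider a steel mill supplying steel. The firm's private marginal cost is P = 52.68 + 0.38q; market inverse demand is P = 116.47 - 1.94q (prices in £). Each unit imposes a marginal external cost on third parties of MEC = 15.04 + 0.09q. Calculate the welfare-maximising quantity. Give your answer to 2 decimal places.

q* = 20.23

Social marginal cost = private MC + MEC = 67.72 + 0.47q.
Set SMC = demand: 67.72 + 0.47q = 116.47 - 1.94q → q* = 20.2282.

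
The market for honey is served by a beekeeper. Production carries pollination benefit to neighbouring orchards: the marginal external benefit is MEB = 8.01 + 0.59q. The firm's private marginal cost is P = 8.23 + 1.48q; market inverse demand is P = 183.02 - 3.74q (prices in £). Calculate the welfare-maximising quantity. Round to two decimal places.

q* = 39.48

Social marginal cost = private MC − MEB = 0.22 + 0.89q.
Set SMC = demand: 0.22 + 0.89q = 183.02 - 3.74q → q* = 39.4816.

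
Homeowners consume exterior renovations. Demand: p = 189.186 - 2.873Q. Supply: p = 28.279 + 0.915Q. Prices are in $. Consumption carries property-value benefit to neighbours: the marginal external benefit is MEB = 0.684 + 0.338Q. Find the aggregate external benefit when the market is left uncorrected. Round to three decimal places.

$333.997

Market equilibrium (private): 28.279 + 0.915Q = 189.186 - 2.873Q → Q_m = 42.4781.
Total external benefit = ∫₀^{Q_m} (0.684 + 0.338Q) dQ = 0.684×42.4781 + ½×0.338×42.4781² = 333.9968.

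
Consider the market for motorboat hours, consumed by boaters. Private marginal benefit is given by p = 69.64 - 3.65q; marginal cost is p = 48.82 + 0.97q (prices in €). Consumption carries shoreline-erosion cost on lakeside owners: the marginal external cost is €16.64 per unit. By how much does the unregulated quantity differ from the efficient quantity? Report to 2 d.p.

Market equilibrium (private): 48.82 + 0.97q = 69.64 - 3.65q → q_m = 4.5065.
Social marginal benefit = demand − MEC = 53.00 - 3.65q.
Set SMB = MC: 53.00 - 3.65q = 48.82 + 0.97q → q* = 0.9048.
Gap = |4.5065 − 0.9048| = 3.6017.

3.60 units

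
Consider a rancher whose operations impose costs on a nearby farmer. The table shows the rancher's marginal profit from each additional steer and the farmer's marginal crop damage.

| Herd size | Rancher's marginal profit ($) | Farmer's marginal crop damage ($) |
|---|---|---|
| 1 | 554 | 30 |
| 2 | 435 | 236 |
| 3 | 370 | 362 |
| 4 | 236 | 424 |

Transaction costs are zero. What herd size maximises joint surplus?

3

Bargaining reaches the level where marginal profit last exceeds marginal crop damage.
That holds through level 3 (370 ≥ 362) but not at 4 (236 < 424).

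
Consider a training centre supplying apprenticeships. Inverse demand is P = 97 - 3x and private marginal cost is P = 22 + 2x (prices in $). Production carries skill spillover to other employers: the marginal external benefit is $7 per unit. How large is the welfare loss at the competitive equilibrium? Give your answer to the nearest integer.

DWL = $5

Market equilibrium (private): 22 + 2x = 97 - 3x → x_m = 15.0000.
Social marginal cost = private MC − MEB = 15 + 2x.
Set SMC = demand: 15 + 2x = 97 - 3x → x* = 16.4000.
Between x* and x_m the wedge demand − SMC runs linearly from 0 to MEB(x_m), so the loss is a triangle.
DWL = ½ × 1.4000 × 7.0000 = 4.9000.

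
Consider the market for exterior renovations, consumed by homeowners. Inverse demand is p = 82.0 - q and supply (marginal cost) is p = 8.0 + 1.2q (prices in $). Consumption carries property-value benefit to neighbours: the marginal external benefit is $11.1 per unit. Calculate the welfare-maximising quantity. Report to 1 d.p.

q* = 38.7

Social marginal benefit = demand + MEB = 93.1 - q.
Set SMB = MC: 93.1 - q = 8.0 + 1.2q → q* = 38.6818.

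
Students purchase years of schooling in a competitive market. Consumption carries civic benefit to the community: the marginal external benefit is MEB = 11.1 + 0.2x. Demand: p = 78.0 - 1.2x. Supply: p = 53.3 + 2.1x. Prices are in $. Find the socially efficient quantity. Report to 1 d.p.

Social marginal benefit = demand + MEB = 89.1 - x.
Set SMB = MC: 89.1 - x = 53.3 + 2.1x → x* = 11.5484.

x* = 11.5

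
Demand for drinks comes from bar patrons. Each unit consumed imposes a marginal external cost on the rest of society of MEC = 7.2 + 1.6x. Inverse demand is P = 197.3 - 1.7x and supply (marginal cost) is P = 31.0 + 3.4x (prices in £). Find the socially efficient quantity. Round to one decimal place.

Social marginal benefit = demand − MEC = 190.1 - 3.3x.
Set SMB = MC: 190.1 - 3.3x = 31.0 + 3.4x → x* = 23.7463.

x* = 23.7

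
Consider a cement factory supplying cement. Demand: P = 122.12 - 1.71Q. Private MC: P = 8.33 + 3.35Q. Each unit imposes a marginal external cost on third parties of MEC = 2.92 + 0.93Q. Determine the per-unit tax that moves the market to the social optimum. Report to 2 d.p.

Social marginal cost = private MC + MEC = 11.25 + 4.28Q.
Set SMC = demand: 11.25 + 4.28Q = 122.12 - 1.71Q → Q* = 18.5092.
The Pigouvian tax equals MEC at Q*: 2.92 + 0.93×18.5092 = 20.1336.

tax = 20.13 per unit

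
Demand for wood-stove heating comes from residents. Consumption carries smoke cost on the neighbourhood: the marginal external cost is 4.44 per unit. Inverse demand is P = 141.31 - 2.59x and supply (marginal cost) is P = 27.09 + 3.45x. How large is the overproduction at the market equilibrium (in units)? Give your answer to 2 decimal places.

Market equilibrium (private): 27.09 + 3.45x = 141.31 - 2.59x → x_m = 18.9106.
Social marginal benefit = demand − MEC = 136.87 - 2.59x.
Set SMB = MC: 136.87 - 2.59x = 27.09 + 3.45x → x* = 18.1755.
Gap = |18.9106 − 18.1755| = 0.7351.

0.74 units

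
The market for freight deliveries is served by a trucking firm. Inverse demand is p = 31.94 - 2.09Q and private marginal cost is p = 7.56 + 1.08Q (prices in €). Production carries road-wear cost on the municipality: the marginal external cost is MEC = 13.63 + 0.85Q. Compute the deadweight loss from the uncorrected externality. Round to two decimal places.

DWL = €50.59

Market equilibrium (private): 7.56 + 1.08Q = 31.94 - 2.09Q → Q_m = 7.6909.
Social marginal cost = private MC + MEC = 21.19 + 1.93Q.
Set SMC = demand: 21.19 + 1.93Q = 31.94 - 2.09Q → Q* = 2.6741.
Height of the DWL triangle at Q_m is SMC(Q_m) − demand(Q_m) = MEC(Q_m) = 20.1672.
DWL = ½ × 5.0168 × 20.1672 = 50.5874.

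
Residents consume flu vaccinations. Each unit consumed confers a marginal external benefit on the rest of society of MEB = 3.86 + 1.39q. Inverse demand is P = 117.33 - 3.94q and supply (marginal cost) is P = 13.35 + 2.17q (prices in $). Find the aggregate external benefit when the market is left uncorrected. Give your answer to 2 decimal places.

Market equilibrium (private): 13.35 + 2.17q = 117.33 - 3.94q → q_m = 17.0180.
Total external benefit = ∫₀^{q_m} (3.86 + 1.39q) dq = 3.86×17.0180 + ½×1.39×17.0180² = 266.9700.

$266.97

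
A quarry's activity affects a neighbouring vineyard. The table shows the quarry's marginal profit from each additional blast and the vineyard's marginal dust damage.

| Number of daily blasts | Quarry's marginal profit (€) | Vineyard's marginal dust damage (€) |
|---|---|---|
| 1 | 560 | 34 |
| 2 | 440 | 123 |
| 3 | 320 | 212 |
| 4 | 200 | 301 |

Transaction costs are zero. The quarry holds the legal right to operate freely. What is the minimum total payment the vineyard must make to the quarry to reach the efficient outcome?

€200

Left alone the quarry would choose level 4 (marginal profit stays positive).
Efficient level: k* = 3 (marginal profit ≥ marginal dust damage through 3).
The vineyard must at least cover the quarry's forgone profit from cutting 4→3: 200 = 200.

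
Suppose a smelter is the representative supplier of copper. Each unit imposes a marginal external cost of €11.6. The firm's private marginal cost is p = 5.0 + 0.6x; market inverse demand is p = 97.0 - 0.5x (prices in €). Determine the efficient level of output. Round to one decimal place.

x* = 73.1

Social marginal cost = private MC + MEC = 16.6 + 0.6x.
Set SMC = demand: 16.6 + 0.6x = 97.0 - 0.5x → x* = 73.0909.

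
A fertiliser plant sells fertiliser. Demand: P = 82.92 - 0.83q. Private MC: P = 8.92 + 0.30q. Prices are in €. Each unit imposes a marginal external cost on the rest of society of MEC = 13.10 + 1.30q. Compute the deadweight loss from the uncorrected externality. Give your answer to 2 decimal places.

DWL = €1985.53

Market equilibrium (private): 8.92 + 0.30q = 82.92 - 0.83q → q_m = 65.4867.
Social marginal cost = private MC + MEC = 22.02 + 1.60q.
Set SMC = demand: 22.02 + 1.60q = 82.92 - 0.83q → q* = 25.0617.
The loss is the area between SMC and demand from q* to q_m; with linear curves that's a triangle of height MEC(q_m).
DWL = ½ × 40.4250 × 98.2327 = 1985.5284.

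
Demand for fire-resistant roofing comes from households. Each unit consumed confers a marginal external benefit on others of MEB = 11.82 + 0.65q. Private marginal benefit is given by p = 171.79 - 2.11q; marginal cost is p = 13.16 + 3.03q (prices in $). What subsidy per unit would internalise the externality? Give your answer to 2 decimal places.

subsidy = $36.50 per unit

Social marginal benefit = demand + MEB = 183.61 - 1.46q.
Set SMB = MC: 183.61 - 1.46q = 13.16 + 3.03q → q* = 37.9621.
The Pigouvian subsidy equals MEB at q*: 11.82 + 0.65×37.9621 = 36.4954.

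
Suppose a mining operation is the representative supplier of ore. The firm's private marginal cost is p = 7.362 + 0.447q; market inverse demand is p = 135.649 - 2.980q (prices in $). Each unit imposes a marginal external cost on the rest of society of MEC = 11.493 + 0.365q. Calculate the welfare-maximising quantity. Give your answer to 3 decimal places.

q* = 30.800

Social marginal cost = private MC + MEC = 18.855 + 0.812q.
Set SMC = demand: 18.855 + 0.812q = 135.649 - 2.980q → q* = 30.8001.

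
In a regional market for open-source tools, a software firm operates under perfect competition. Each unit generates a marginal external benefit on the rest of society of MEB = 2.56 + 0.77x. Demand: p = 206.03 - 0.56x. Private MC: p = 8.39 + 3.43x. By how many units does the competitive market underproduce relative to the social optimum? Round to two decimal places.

12.64 units

Market equilibrium (private): 8.39 + 3.43x = 206.03 - 0.56x → x_m = 49.5338.
Social marginal cost = private MC − MEB = 5.83 + 2.66x.
Set SMC = demand: 5.83 + 2.66x = 206.03 - 0.56x → x* = 62.1739.
Gap = |49.5338 − 62.1739| = 12.6401.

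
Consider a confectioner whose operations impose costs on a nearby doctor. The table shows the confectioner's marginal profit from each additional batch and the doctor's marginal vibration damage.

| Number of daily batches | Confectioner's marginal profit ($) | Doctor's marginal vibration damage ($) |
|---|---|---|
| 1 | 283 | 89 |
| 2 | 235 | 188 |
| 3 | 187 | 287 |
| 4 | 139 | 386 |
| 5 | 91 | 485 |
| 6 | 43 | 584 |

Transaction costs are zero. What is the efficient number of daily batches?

2

Bargaining reaches the level where marginal profit last exceeds marginal vibration damage.
That holds through level 2 (235 ≥ 188) but not at 3 (187 < 287).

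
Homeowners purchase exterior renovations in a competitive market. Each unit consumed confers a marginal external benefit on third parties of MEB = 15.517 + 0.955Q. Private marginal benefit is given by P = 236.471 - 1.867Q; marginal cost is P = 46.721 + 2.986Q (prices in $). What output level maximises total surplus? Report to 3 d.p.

Social marginal benefit = demand + MEB = 251.988 - 0.912Q.
Set SMB = MC: 251.988 - 0.912Q = 46.721 + 2.986Q → Q* = 52.6596.

Q* = 52.660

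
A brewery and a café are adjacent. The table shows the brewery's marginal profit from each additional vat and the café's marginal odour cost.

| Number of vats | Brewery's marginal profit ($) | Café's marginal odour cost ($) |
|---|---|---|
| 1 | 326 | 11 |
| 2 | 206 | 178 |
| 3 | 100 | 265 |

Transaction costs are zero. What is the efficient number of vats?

Bargaining reaches the level where marginal profit last exceeds marginal odour cost.
That holds through level 2 (206 ≥ 178) but not at 3 (100 < 265).

2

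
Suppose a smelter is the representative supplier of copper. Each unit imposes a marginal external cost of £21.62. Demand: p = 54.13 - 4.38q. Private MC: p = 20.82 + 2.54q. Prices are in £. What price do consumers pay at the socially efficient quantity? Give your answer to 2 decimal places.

P = £46.73

Social marginal cost = private MC + MEC = 42.44 + 2.54q.
Set SMC = demand: 42.44 + 2.54q = 54.13 - 4.38q → q* = 1.6893.
Consumer price on the demand curve at q*: 54.13 − 4.38×1.6893 = 46.7309.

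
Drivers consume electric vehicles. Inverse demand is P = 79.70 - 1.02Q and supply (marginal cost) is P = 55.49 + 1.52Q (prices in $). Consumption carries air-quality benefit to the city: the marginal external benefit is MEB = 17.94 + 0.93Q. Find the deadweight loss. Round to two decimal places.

DWL = $223.13

Market equilibrium (private): 55.49 + 1.52Q = 79.70 - 1.02Q → Q_m = 9.5315.
Social marginal benefit = demand + MEB = 97.64 - 0.09Q.
Set SMB = MC: 97.64 - 0.09Q = 55.49 + 1.52Q → Q* = 26.1801.
Height of the DWL triangle at Q_m is SMB(Q_m) − MC(Q_m) = MEB(Q_m) = 26.8043.
DWL = ½ × 16.6486 × 26.8043 = 223.1270.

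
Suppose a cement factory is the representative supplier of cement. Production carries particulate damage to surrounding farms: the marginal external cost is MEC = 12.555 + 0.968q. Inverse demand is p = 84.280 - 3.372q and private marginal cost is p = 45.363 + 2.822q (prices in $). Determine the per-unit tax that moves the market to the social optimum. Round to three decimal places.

tax = $16.118 per unit

Social marginal cost = private MC + MEC = 57.918 + 3.790q.
Set SMC = demand: 57.918 + 3.790q = 84.280 - 3.372q → q* = 3.6808.
The Pigouvian tax equals MEC at q*: 12.555 + 0.968×3.6808 = 16.1180.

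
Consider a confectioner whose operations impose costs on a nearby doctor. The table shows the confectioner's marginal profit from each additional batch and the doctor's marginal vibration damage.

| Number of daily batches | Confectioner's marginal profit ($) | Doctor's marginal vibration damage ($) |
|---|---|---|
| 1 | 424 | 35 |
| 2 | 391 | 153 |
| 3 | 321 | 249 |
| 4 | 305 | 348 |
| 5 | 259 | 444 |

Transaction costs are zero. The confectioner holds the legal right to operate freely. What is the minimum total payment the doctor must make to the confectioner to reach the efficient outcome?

$564

Left alone the confectioner would choose level 5 (marginal profit stays positive).
Efficient level: k* = 3 (marginal profit ≥ marginal vibration damage through 3).
The doctor must at least cover the confectioner's forgone profit from cutting 5→3: 305 + 259 = 564.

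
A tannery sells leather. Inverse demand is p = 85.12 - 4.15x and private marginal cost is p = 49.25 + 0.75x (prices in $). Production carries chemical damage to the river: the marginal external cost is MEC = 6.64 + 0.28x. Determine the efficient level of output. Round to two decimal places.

x* = 5.64

Social marginal cost = private MC + MEC = 55.89 + 1.03x.
Set SMC = demand: 55.89 + 1.03x = 85.12 - 4.15x → x* = 5.6429.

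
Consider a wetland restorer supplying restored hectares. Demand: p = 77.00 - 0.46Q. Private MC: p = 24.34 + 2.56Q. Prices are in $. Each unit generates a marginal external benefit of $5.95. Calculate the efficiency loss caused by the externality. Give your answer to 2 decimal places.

Market equilibrium (private): 24.34 + 2.56Q = 77.00 - 0.46Q → Q_m = 17.4371.
Social marginal cost = private MC − MEB = 18.39 + 2.56Q.
Set SMC = demand: 18.39 + 2.56Q = 77.00 - 0.46Q → Q* = 19.4073.
Height of the DWL triangle at Q_m is demand(Q_m) − SMC(Q_m) = MEB(Q_m) = 5.9500.
DWL = ½ × 1.9702 × 5.9500 = 5.8613.

DWL = $5.86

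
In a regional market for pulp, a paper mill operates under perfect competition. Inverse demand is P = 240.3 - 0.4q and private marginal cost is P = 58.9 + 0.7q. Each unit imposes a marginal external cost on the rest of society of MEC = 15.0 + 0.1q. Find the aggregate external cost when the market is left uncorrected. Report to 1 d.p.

3833.4

Market equilibrium (private): 58.9 + 0.7q = 240.3 - 0.4q → q_m = 164.9091.
Total external cost = ∫₀^{q_m} (15.0 + 0.1q) dq = 15.0×164.9091 + ½×0.1×164.9091² = 3833.3871.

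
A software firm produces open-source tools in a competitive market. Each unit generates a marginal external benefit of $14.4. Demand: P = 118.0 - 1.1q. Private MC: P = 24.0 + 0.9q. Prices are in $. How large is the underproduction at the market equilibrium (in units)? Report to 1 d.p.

Market equilibrium (private): 24.0 + 0.9q = 118.0 - 1.1q → q_m = 47.0000.
Social marginal cost = private MC − MEB = 9.6 + 0.9q.
Set SMC = demand: 9.6 + 0.9q = 118.0 - 1.1q → q* = 54.2000.
Gap = |47.0000 − 54.2000| = 7.2000.

7.2 units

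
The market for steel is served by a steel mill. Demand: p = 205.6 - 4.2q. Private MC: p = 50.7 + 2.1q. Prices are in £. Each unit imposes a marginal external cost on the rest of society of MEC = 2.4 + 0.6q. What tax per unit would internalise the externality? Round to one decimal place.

Social marginal cost = private MC + MEC = 53.1 + 2.7q.
Set SMC = demand: 53.1 + 2.7q = 205.6 - 4.2q → q* = 22.1014.
The Pigouvian tax equals MEC at q*: 2.4 + 0.6×22.1014 = 15.6608.

tax = £15.7 per unit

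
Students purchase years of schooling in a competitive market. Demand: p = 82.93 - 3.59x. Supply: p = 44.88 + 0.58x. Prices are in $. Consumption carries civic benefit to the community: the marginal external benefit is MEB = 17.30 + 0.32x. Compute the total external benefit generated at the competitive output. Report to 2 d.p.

Market equilibrium (private): 44.88 + 0.58x = 82.93 - 3.59x → x_m = 9.1247.
Total external benefit = ∫₀^{x_m} (17.30 + 0.32x) dx = 17.30×9.1247 + ½×0.32×9.1247² = 171.1789.

$171.18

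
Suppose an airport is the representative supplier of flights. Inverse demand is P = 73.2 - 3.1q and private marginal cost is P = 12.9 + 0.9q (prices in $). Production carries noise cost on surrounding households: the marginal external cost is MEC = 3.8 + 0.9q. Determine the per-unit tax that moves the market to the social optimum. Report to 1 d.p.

Social marginal cost = private MC + MEC = 16.7 + 1.8q.
Set SMC = demand: 16.7 + 1.8q = 73.2 - 3.1q → q* = 11.5306.
The Pigouvian tax equals MEC at q*: 3.8 + 0.9×11.5306 = 14.1775.

tax = $14.2 per unit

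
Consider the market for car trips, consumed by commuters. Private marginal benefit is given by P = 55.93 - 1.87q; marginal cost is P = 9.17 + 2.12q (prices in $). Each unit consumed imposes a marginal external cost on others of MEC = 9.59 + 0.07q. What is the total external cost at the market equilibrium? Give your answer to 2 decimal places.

Market equilibrium (private): 9.17 + 2.12q = 55.93 - 1.87q → q_m = 11.7193.
Total external cost = ∫₀^{q_m} (9.59 + 0.07q) dq = 9.59×11.7193 + ½×0.07×11.7193² = 117.1951.

$117.20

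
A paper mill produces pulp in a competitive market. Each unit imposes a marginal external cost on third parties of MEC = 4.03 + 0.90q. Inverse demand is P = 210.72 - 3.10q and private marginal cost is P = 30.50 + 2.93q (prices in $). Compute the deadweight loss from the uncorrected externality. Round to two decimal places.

Market equilibrium (private): 30.50 + 2.93q = 210.72 - 3.10q → q_m = 29.8872.
Social marginal cost = private MC + MEC = 34.53 + 3.83q.
Set SMC = demand: 34.53 + 3.83q = 210.72 - 3.10q → q* = 25.4242.
Between q* and q_m the wedge SMC − demand runs linearly from 0 to MEC(q_m), so the loss is a triangle.
DWL = ½ × 4.4630 × 30.9285 = 69.0169.

DWL = $69.02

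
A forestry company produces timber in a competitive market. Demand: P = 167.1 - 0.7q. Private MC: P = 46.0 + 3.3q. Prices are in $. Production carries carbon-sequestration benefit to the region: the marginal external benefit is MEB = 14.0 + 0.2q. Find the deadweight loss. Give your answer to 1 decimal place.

DWL = $52.9

Market equilibrium (private): 46.0 + 3.3q = 167.1 - 0.7q → q_m = 30.2750.
Social marginal cost = private MC − MEB = 32.0 + 3.1q.
Set SMC = demand: 32.0 + 3.1q = 167.1 - 0.7q → q* = 35.5526.
Between q* and q_m the wedge demand − SMC runs linearly from 0 to MEB(q_m), so the loss is a triangle.
DWL = ½ × 5.2776 × 20.0550 = 52.9211.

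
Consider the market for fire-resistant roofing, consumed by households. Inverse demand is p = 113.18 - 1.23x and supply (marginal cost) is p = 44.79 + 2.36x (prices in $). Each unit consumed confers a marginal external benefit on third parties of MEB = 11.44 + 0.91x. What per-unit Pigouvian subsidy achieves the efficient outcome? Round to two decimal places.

Social marginal benefit = demand + MEB = 124.62 - 0.32x.
Set SMB = MC: 124.62 - 0.32x = 44.79 + 2.36x → x* = 29.7873.
The Pigouvian subsidy equals MEB at x*: 11.44 + 0.91×29.7873 = 38.5464.

subsidy = $38.55 per unit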